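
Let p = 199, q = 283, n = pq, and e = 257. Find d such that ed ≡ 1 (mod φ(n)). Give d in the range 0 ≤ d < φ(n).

φ(n) = (p−1)(q−1) = 198·282 = 55836.
Need d with 257·d ≡ 1 (mod 55836). Apply the extended Euclidean algorithm:
55836 = 217·257 + 67
257 = 3·67 + 56
67 = 1·56 + 11
56 = 5·11 + 1
11 = 11·1 + 0
Back-substitute:
1 = 56 − 5·11
1 = −5·67 + 6·56
1 = 6·257 − 23·67
1 = −23·55836 + 4997·257
So 257·4997 ≡ 1 (mod 55836), hence d = 4997.

4997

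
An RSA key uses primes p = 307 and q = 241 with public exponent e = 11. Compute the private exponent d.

53411

φ(n) = (p−1)(q−1) = 306·240 = 73440.
Need d with 11·d ≡ 1 (mod 73440). Apply the extended Euclidean algorithm:
73440 = 6676*11 + 4
11 = 2*4 + 3
4 = 1*3 + 1
3 = 3*1 + 0
Back-substitute:
1 = 4 − 3
1 = −11 + 3·4
1 = 3·73440 − 20029·11
So 11·(-20029) ≡ 1 (mod 73440), hence d ≡ -20029 ≡ 53411 (mod 73440).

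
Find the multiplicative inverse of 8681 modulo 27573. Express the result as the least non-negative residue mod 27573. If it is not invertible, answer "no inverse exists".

6686

Extended Euclidean algorithm:
27573 = 3×8681 + 1530
8681 = 5×1530 + 1031
1530 = 1×1031 + 499
1031 = 2×499 + 33
499 = 15×33 + 4
33 = 8×4 + 1
4 = 4×1 + 0
The gcd is 1. Working backward:
1 = 33 − 8·4
1 = −8·499 + 121·33
1 = 121·1031 − 250·499
1 = −250·1530 + 371·1031
1 = 371·8681 − 2105·1530
1 = −2105·27573 + 6686·8681
So 8681·6686 ≡ 1 (mod 27573).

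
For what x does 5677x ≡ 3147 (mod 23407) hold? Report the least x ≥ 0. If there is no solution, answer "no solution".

First find gcd(5677, 23407):
23407 = 4·5677 + 699
5677 = 8·699 + 85
699 = 8·85 + 19
85 = 4·19 + 9
19 = 2·9 + 1
9 = 9·1 + 0
gcd = 1, so a unique solution mod 23407 exists.
Back-substitute for the Bézout coefficients:
1 = 19 − 2·9
1 = −2·85 + 9·19
1 = 9·699 − 74·85
1 = −74·5677 + 601·699
1 = 601·23407 − 2478·5677
So 5677·(-2478) ≡ 1 (mod 23407), giving 5677⁻¹ ≡ 20929.
x ≡ 5677⁻¹·3147 ≡ 20929·3147 ≡ 19672 (mod 23407).

19672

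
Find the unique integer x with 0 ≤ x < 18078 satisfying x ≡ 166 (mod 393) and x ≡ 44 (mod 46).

Write x = 166 + 393·k. Then 393·k ≡ 44 − 166 ≡ 16 (mod 46).
Need 393⁻¹ mod 46. Extended Euclid on (46, 25):
46 = 1·25 + 21
25 = 1·21 + 4
21 = 5·4 + 1
4 = 4·1 + 0
Back-substitute:
1 = 21 − 5·4
1 = −5·25 + 6·21
1 = 6·46 − 11·25
393⁻¹ ≡ 35 (mod 46), so k ≡ 35·16 ≡ 8 (mod 46).
x = 166 + 393·8 = 3310.

3310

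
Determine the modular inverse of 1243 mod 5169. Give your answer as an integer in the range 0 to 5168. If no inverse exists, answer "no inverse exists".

Apply the Euclidean algorithm to 5169 and 1243:
5169 = 4·1243 + 197
1243 = 6·197 + 61
197 = 3·61 + 14
61 = 4·14 + 5
14 = 2·5 + 4
5 = 1·4 + 1
4 = 4·1 + 0
Since gcd(1243, 5169) = 1, back-substitute to write 1 as a combination:
1 = 5 − 4
1 = −14 + 3·5
1 = 3·61 − 13·14
1 = −13·197 + 42·61
1 = 42·1243 − 265·197
1 = −265·5169 + 1102·1243
So 1243·1102 ≡ 1 (mod 5169).

1102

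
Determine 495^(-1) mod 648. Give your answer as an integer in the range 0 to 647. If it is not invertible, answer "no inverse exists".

no inverse exists

Euclidean algorithm on 648, 495:
648 = 1×495 + 153
495 = 3×153 + 36
153 = 4×36 + 9
36 = 4×9 + 0
The gcd is 9, not 1, hence no inverse exists.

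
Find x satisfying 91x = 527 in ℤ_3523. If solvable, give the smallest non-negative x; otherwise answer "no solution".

no solution

gcd(91, 3523):
3523 = 38×91 + 65
91 = 1×65 + 26
65 = 2×26 + 13
26 = 2×13 + 0
gcd = 13, but 13 ∤ 527, so the congruence has no solution.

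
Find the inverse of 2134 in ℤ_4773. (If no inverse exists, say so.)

gcd(4773, 2134) by repeated division:
4773 = 2·2134 + 505
2134 = 4·505 + 114
505 = 4·114 + 49
114 = 2·49 + 16
49 = 3·16 + 1
16 = 16·1 + 0
The gcd is 1. Working backward:
1 = 49 − 3·16
1 = −3·114 + 7·49
1 = 7·505 − 31·114
1 = −31·2134 + 131·505
1 = 131·4773 − 293·2134
Hence 2134⁻¹ ≡ -293 ≡ 4480 (mod 4773).

4480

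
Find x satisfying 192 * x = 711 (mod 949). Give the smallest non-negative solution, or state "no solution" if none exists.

582

First find gcd(192, 949):
949 = 4·192 + 181
192 = 1·181 + 11
181 = 16·11 + 5
11 = 2·5 + 1
5 = 5·1 + 0
gcd = 1, so a unique solution mod 949 exists.
Back-substitute for the Bézout coefficients:
1 = 11 − 2·5
1 = −2·181 + 33·11
1 = 33·192 − 35·181
1 = −35·949 + 173·192
So 192·(173) ≡ 1 (mod 949), giving 192⁻¹ ≡ 173.
x ≡ 192⁻¹·711 ≡ 173·711 ≡ 582 (mod 949).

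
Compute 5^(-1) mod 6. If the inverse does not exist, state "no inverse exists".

5

Extended Euclidean algorithm:
6 = 1*5 + 1
5 = 5*1 + 0
Since gcd(5, 6) = 1, back-substitute to write 1 as a combination:
1 = 6 − 5
Thus 5·(-1) ≡ 1 (mod 6); reducing, -1 mod 6 = 5.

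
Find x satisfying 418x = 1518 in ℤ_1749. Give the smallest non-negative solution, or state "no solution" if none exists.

12

First find gcd(418, 1749):
1749 = 4×418 + 77
418 = 5×77 + 33
77 = 2×33 + 11
33 = 3×11 + 0
gcd = 11 and 11 | 1518, so solutions exist. Divide through by 11: 38x ≡ 138 (mod 159).
Now find 38⁻¹ mod 159:
159 = 4×38 + 7
38 = 5×7 + 3
7 = 2×3 + 1
3 = 3×1 + 0
Back-substitute:
1 = 7 − 2·3
1 = −2·38 + 11·7
1 = 11·159 − 46·38
So 38·(-46) ≡ 1 (mod 159), i.e. 38⁻¹ ≡ 113.
Then x ≡ 113·138 ≡ 12 (mod 159); the smallest non-negative solution is x = 12.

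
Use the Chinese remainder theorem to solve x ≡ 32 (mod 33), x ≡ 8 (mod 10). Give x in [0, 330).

Write x = 32 + 33·k. Then 33·k ≡ 8 − 32 ≡ 6 (mod 10).
Need 33⁻¹ mod 10. Extended Euclid on (10, 3):
10 = 3×3 + 1
3 = 3×1 + 0
Back-substitute:
1 = 10 − 3·3
33⁻¹ ≡ 7 (mod 10), so k ≡ 7·6 ≡ 2 (mod 10).
x = 32 + 33·2 = 98.

98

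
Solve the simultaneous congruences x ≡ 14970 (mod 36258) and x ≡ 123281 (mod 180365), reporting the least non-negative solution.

Write x = 14970 + 36258·k. Then 36258·k ≡ 123281 − 14970 ≡ 108311 (mod 180365).
Need 36258⁻¹ mod 180365. Extended Euclid on (180365, 36258):
180365 = 4*36258 + 35333
36258 = 1*35333 + 925
35333 = 38*925 + 183
925 = 5*183 + 10
183 = 18*10 + 3
10 = 3*3 + 1
3 = 3*1 + 0
Back-substitute:
1 = 10 − 3·3
1 = −3·183 + 55·10
1 = 55·925 − 278·183
1 = −278·35333 + 10619·925
1 = 10619·36258 − 10897·35333
1 = −10897·180365 + 54207·36258
36258⁻¹ ≡ 54207 (mod 180365), so k ≡ 54207·108311 ≡ 153262 (mod 180365).
x = 14970 + 36258·153262 = 5556988566.

5556988566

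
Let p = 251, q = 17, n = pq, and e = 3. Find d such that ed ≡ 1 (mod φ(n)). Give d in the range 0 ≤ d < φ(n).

2667

φ(n) = (p−1)(q−1) = 250·16 = 4000.
Need d with 3·d ≡ 1 (mod 4000). Apply the extended Euclidean algorithm:
4000 = 1333*3 + 1
3 = 3*1 + 0
Back-substitute:
1 = 4000 − 1333·3
So 3·(-1333) ≡ 1 (mod 4000), hence d ≡ -1333 ≡ 2667 (mod 4000).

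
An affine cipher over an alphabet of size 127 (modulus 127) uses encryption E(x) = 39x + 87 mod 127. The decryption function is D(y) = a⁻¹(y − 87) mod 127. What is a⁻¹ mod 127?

Apply the Euclidean algorithm to 127 and 39:
127 = 3*39 + 10
39 = 3*10 + 9
10 = 1*9 + 1
9 = 9*1 + 0
The gcd is 1. Working backward:
1 = 10 − 9
1 = −39 + 4·10
1 = 4·127 − 13·39
Thus 39·(-13) ≡ 1 (mod 127); reducing, -13 mod 127 = 114.

114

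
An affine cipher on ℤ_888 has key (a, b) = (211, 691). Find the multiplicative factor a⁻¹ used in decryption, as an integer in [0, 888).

787

Run Euclid on (888, 211):
888 = 4*211 + 44
211 = 4*44 + 35
44 = 1*35 + 9
35 = 3*9 + 8
9 = 1*8 + 1
8 = 8*1 + 0
Since gcd(211, 888) = 1, back-substitute to write 1 as a combination:
1 = 9 − 8
1 = −35 + 4·9
1 = 4·44 − 5·35
1 = −5·211 + 24·44
1 = 24·888 − 101·211
Hence 211⁻¹ ≡ -101 ≡ 787 (mod 888).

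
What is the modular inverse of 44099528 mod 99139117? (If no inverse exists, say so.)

no inverse exists

Compute gcd(44099528, 99139117):
99139117 = 2×44099528 + 10940061
44099528 = 4×10940061 + 339284
10940061 = 32×339284 + 82973
339284 = 4×82973 + 7392
82973 = 11×7392 + 1661
7392 = 4×1661 + 748
1661 = 2×748 + 165
748 = 4×165 + 88
165 = 1×88 + 77
88 = 1×77 + 11
77 = 7×11 + 0
gcd(44099528, 99139117) = 11 ≠ 1, so 44099528 has no multiplicative inverse modulo 99139117.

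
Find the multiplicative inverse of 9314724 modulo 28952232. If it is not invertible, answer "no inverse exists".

Compute gcd(9314724, 28952232):
28952232 = 3×9314724 + 1008060
9314724 = 9×1008060 + 242184
1008060 = 4×242184 + 39324
242184 = 6×39324 + 6240
39324 = 6×6240 + 1884
6240 = 3×1884 + 588
1884 = 3×588 + 120
588 = 4×120 + 108
120 = 1×108 + 12
108 = 9×12 + 0
Since gcd = 12 > 1, 9314724 is not a unit mod 28952232.

no inverse exists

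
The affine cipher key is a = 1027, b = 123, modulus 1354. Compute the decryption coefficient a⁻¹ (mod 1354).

265

Apply the Euclidean algorithm to 1354 and 1027:
1354 = 1*1027 + 327
1027 = 3*327 + 46
327 = 7*46 + 5
46 = 9*5 + 1
5 = 5*1 + 0
Since gcd(1027, 1354) = 1, back-substitute to write 1 as a combination:
1 = 46 − 9·5
1 = −9·327 + 64·46
1 = 64·1027 − 201·327
1 = −201·1354 + 265·1027
So 1027·265 ≡ 1 (mod 1354).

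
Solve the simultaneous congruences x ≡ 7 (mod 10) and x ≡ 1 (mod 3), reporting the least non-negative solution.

Write x = 7 + 10·k. Then 10·k ≡ 1 − 7 ≡ 0 (mod 3).
Need 10⁻¹ mod 3. Extended Euclid on (3, 1):
3 = 3·1 + 0
10⁻¹ ≡ 1 (mod 3), so k ≡ 1·0 ≡ 0 (mod 3).
x = 7 + 10·0 = 7.

7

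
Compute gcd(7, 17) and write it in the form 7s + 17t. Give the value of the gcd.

Euclidean algorithm:
17 = 2×7 + 3
7 = 2×3 + 1
3 = 3×1 + 0
gcd(7, 17) = 1.
Working backward:
1 = 7 − 2·3
1 = −2·17 + 5·7
So 1 = (-2)·17 + (5)·7.

1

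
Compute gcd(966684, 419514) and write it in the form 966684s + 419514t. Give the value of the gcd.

Repeated division:
966684 = 2*419514 + 127656
419514 = 3*127656 + 36546
127656 = 3*36546 + 18018
36546 = 2*18018 + 510
18018 = 35*510 + 168
510 = 3*168 + 6
168 = 28*6 + 0
gcd(966684, 419514) = 6.
Working backward:
6 = 510 − 3·168
6 = −3·18018 + 106·510
6 = 106·36546 − 215·18018
6 = −215·127656 + 751·36546
6 = 751·419514 − 2468·127656
6 = −2468·966684 + 5687·419514
So 6 = (-2468)·966684 + (5687)·419514.

6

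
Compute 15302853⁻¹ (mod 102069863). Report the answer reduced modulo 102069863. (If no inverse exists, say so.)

60821403

Extended Euclidean algorithm:
102069863 = 6·15302853 + 10252745
15302853 = 1·10252745 + 5050108
10252745 = 2·5050108 + 152529
5050108 = 33·152529 + 16651
152529 = 9·16651 + 2670
16651 = 6·2670 + 631
2670 = 4·631 + 146
631 = 4·146 + 47
146 = 3·47 + 5
47 = 9·5 + 2
5 = 2·2 + 1
2 = 2·1 + 0
gcd = 1, so the inverse exists. Back-substitute:
1 = 5 − 2·2
1 = −2·47 + 19·5
1 = 19·146 − 59·47
1 = −59·631 + 255·146
1 = 255·2670 − 1079·631
1 = −1079·16651 + 6729·2670
1 = 6729·152529 − 61640·16651
1 = −61640·5050108 + 2040849·152529
1 = 2040849·10252745 − 4143338·5050108
1 = −4143338·15302853 + 6184187·10252745
1 = 6184187·102069863 − 41248460·15302853
Thus 15302853·(-41248460) ≡ 1 (mod 102069863); reducing, -41248460 mod 102069863 = 60821403.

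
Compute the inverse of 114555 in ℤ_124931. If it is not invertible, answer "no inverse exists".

54266

Apply the Euclidean algorithm to 124931 and 114555:
124931 = 1×114555 + 10376
114555 = 11×10376 + 419
10376 = 24×419 + 320
419 = 1×320 + 99
320 = 3×99 + 23
99 = 4×23 + 7
23 = 3×7 + 2
7 = 3×2 + 1
2 = 2×1 + 0
gcd = 1, so the inverse exists. Back-substitute:
1 = 7 − 3·2
1 = −3·23 + 10·7
1 = 10·99 − 43·23
1 = −43·320 + 139·99
1 = 139·419 − 182·320
1 = −182·10376 + 4507·419
1 = 4507·114555 − 49759·10376
1 = −49759·124931 + 54266·114555
So 114555·54266 ≡ 1 (mod 124931).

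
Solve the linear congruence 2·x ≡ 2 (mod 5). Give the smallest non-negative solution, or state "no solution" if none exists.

First find gcd(2, 5):
5 = 2*2 + 1
2 = 2*1 + 0
gcd = 1, so a unique solution mod 5 exists.
Back-substitute for the Bézout coefficients:
1 = 5 − 2·2
So 2·(-2) ≡ 1 (mod 5), giving 2⁻¹ ≡ 3.
x ≡ 2⁻¹·2 ≡ 3·2 ≡ 1 (mod 5).

1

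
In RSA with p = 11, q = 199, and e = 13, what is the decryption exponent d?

φ(n) = (p−1)(q−1) = 10·198 = 1980.
Need d with 13·d ≡ 1 (mod 1980). Apply the extended Euclidean algorithm:
1980 = 152*13 + 4
13 = 3*4 + 1
4 = 4*1 + 0
Back-substitute:
1 = 13 − 3·4
1 = −3·1980 + 457·13
So 13·457 ≡ 1 (mod 1980), hence d = 457.

457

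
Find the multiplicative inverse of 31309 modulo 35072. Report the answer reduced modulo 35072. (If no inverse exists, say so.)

33413

Extended Euclidean algorithm:
35072 = 1·31309 + 3763
31309 = 8·3763 + 1205
3763 = 3·1205 + 148
1205 = 8·148 + 21
148 = 7·21 + 1
21 = 21·1 + 0
The gcd is 1. Working backward:
1 = 148 − 7·21
1 = −7·1205 + 57·148
1 = 57·3763 − 178·1205
1 = −178·31309 + 1481·3763
1 = 1481·35072 − 1659·31309
So 31309·(-1659) ≡ 1 (mod 35072), and -1659 ≡ 33413 (mod 35072).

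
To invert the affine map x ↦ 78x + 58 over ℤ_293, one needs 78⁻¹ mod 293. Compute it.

Run Euclid on (293, 78):
293 = 3×78 + 59
78 = 1×59 + 19
59 = 3×19 + 2
19 = 9×2 + 1
2 = 2×1 + 0
gcd = 1, so the inverse exists. Back-substitute:
1 = 19 − 9·2
1 = −9·59 + 28·19
1 = 28·78 − 37·59
1 = −37·293 + 139·78
So 78·139 ≡ 1 (mod 293).

139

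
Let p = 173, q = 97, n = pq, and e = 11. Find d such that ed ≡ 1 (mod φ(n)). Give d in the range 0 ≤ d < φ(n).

15011

φ(n) = (p−1)(q−1) = 172·96 = 16512.
Need d with 11·d ≡ 1 (mod 16512). Apply the extended Euclidean algorithm:
16512 = 1501×11 + 1
11 = 11×1 + 0
Back-substitute:
1 = 16512 − 1501·11
So 11·(-1501) ≡ 1 (mod 16512), hence d ≡ -1501 ≡ 15011 (mod 16512).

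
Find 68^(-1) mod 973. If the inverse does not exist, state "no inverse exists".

Apply the Euclidean algorithm to 973 and 68:
973 = 14×68 + 21
68 = 3×21 + 5
21 = 4×5 + 1
5 = 5×1 + 0
gcd = 1, so the inverse exists. Back-substitute:
1 = 21 − 4·5
1 = −4·68 + 13·21
1 = 13·973 − 186·68
So 68·(-186) ≡ 1 (mod 973), and -186 ≡ 787 (mod 973).

787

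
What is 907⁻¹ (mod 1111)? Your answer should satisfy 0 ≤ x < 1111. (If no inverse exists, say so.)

Extended Euclidean algorithm:
1111 = 1·907 + 204
907 = 4·204 + 91
204 = 2·91 + 22
91 = 4·22 + 3
22 = 7·3 + 1
3 = 3·1 + 0
Since gcd(907, 1111) = 1, back-substitute to write 1 as a combination:
1 = 22 − 7·3
1 = −7·91 + 29·22
1 = 29·204 − 65·91
1 = −65·907 + 289·204
1 = 289·1111 − 354·907
So 907·(-354) ≡ 1 (mod 1111), and -354 ≡ 757 (mod 1111).

757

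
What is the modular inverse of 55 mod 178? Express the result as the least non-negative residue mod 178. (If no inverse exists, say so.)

Run Euclid on (178, 55):
178 = 3*55 + 13
55 = 4*13 + 3
13 = 4*3 + 1
3 = 3*1 + 0
gcd = 1, so the inverse exists. Back-substitute:
1 = 13 − 4·3
1 = −4·55 + 17·13
1 = 17·178 − 55·55
So 55·(-55) ≡ 1 (mod 178), and -55 ≡ 123 (mod 178).

123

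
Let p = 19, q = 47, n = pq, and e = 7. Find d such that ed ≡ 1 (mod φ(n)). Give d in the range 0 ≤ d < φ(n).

φ(n) = (p−1)(q−1) = 18·46 = 828.
Need d with 7·d ≡ 1 (mod 828). Apply the extended Euclidean algorithm:
828 = 118*7 + 2
7 = 3*2 + 1
2 = 2*1 + 0
Back-substitute:
1 = 7 − 3·2
1 = −3·828 + 355·7
So 7·355 ≡ 1 (mod 828), hence d = 355.

355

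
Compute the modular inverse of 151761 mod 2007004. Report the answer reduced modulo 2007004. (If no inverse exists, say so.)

1367441

Extended Euclidean algorithm:
2007004 = 13*151761 + 34111
151761 = 4*34111 + 15317
34111 = 2*15317 + 3477
15317 = 4*3477 + 1409
3477 = 2*1409 + 659
1409 = 2*659 + 91
659 = 7*91 + 22
91 = 4*22 + 3
22 = 7*3 + 1
3 = 3*1 + 0
The gcd is 1. Working backward:
1 = 22 − 7·3
1 = −7·91 + 29·22
1 = 29·659 − 210·91
1 = −210·1409 + 449·659
1 = 449·3477 − 1108·1409
1 = −1108·15317 + 4881·3477
1 = 4881·34111 − 10870·15317
1 = −10870·151761 + 48361·34111
1 = 48361·2007004 − 639563·151761
Thus 151761·(-639563) ≡ 1 (mod 2007004); reducing, -639563 mod 2007004 = 1367441.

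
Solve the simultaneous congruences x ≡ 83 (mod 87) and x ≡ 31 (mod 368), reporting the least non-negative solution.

7391

Write x = 83 + 87·k. Then 87·k ≡ 31 − 83 ≡ 316 (mod 368).
Need 87⁻¹ mod 368. Extended Euclid on (368, 87):
368 = 4×87 + 20
87 = 4×20 + 7
20 = 2×7 + 6
7 = 1×6 + 1
6 = 6×1 + 0
Back-substitute:
1 = 7 − 6
1 = −20 + 3·7
1 = 3·87 − 13·20
1 = −13·368 + 55·87
87⁻¹ ≡ 55 (mod 368), so k ≡ 55·316 ≡ 84 (mod 368).
x = 83 + 87·84 = 7391.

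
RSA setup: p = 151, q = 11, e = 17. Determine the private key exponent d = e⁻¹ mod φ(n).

φ(n) = (p−1)(q−1) = 150·10 = 1500.
Need d with 17·d ≡ 1 (mod 1500). Apply the extended Euclidean algorithm:
1500 = 88×17 + 4
17 = 4×4 + 1
4 = 4×1 + 0
Back-substitute:
1 = 17 − 4·4
1 = −4·1500 + 353·17
So 17·353 ≡ 1 (mod 1500), hence d = 353.

353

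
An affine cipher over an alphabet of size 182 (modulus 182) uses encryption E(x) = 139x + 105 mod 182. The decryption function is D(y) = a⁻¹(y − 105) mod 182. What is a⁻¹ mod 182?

55

Run Euclid on (182, 139):
182 = 1·139 + 43
139 = 3·43 + 10
43 = 4·10 + 3
10 = 3·3 + 1
3 = 3·1 + 0
Since gcd(139, 182) = 1, back-substitute to write 1 as a combination:
1 = 10 − 3·3
1 = −3·43 + 13·10
1 = 13·139 − 42·43
1 = −42·182 + 55·139
So 139·55 ≡ 1 (mod 182).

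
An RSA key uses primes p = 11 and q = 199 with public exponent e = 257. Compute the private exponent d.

1433

φ(n) = (p−1)(q−1) = 10·198 = 1980.
Need d with 257·d ≡ 1 (mod 1980). Apply the extended Euclidean algorithm:
1980 = 7×257 + 181
257 = 1×181 + 76
181 = 2×76 + 29
76 = 2×29 + 18
29 = 1×18 + 11
18 = 1×11 + 7
11 = 1×7 + 4
7 = 1×4 + 3
4 = 1×3 + 1
3 = 3×1 + 0
Back-substitute:
1 = 4 − 3
1 = −7 + 2·4
1 = 2·11 − 3·7
1 = −3·18 + 5·11
1 = 5·29 − 8·18
1 = −8·76 + 21·29
1 = 21·181 − 50·76
1 = −50·257 + 71·181
1 = 71·1980 − 547·257
So 257·(-547) ≡ 1 (mod 1980), hence d ≡ -547 ≡ 1433 (mod 1980).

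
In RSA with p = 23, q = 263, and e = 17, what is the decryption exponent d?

5425

φ(n) = (p−1)(q−1) = 22·262 = 5764.
Need d with 17·d ≡ 1 (mod 5764). Apply the extended Euclidean algorithm:
5764 = 339*17 + 1
17 = 17*1 + 0
Back-substitute:
1 = 5764 − 339·17
So 17·(-339) ≡ 1 (mod 5764), hence d ≡ -339 ≡ 5425 (mod 5764).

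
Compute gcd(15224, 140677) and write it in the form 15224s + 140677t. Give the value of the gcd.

Apply Euclid's algorithm to 140677 and 15224:
140677 = 9·15224 + 3661
15224 = 4·3661 + 580
3661 = 6·580 + 181
580 = 3·181 + 37
181 = 4·37 + 33
37 = 1·33 + 4
33 = 8·4 + 1
4 = 4·1 + 0
gcd(15224, 140677) = 1.
Back-substituting:
1 = 33 − 8·4
1 = −8·37 + 9·33
1 = 9·181 − 44·37
1 = −44·580 + 141·181
1 = 141·3661 − 890·580
1 = −890·15224 + 3701·3661
1 = 3701·140677 − 34199·15224
So 1 = (3701)·140677 + (-34199)·15224.

1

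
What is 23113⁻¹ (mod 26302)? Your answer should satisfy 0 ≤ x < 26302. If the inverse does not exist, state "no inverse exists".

22673

Extended Euclidean algorithm:
26302 = 1*23113 + 3189
23113 = 7*3189 + 790
3189 = 4*790 + 29
790 = 27*29 + 7
29 = 4*7 + 1
7 = 7*1 + 0
gcd = 1, so the inverse exists. Back-substitute:
1 = 29 − 4·7
1 = −4·790 + 109·29
1 = 109·3189 − 440·790
1 = −440·23113 + 3189·3189
1 = 3189·26302 − 3629·23113
Thus 23113·(-3629) ≡ 1 (mod 26302); reducing, -3629 mod 26302 = 22673.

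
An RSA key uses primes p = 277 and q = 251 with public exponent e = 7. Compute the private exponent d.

φ(n) = (p−1)(q−1) = 276·250 = 69000.
Need d with 7·d ≡ 1 (mod 69000). Apply the extended Euclidean algorithm:
69000 = 9857×7 + 1
7 = 7×1 + 0
Back-substitute:
1 = 69000 − 9857·7
So 7·(-9857) ≡ 1 (mod 69000), hence d ≡ -9857 ≡ 59143 (mod 69000).

59143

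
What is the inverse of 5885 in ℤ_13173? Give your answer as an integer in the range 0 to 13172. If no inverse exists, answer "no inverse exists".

Extended Euclidean algorithm:
13173 = 2*5885 + 1403
5885 = 4*1403 + 273
1403 = 5*273 + 38
273 = 7*38 + 7
38 = 5*7 + 3
7 = 2*3 + 1
3 = 3*1 + 0
The gcd is 1. Working backward:
1 = 7 − 2·3
1 = −2·38 + 11·7
1 = 11·273 − 79·38
1 = −79·1403 + 406·273
1 = 406·5885 − 1703·1403
1 = −1703·13173 + 3812·5885
So 5885·3812 ≡ 1 (mod 13173).

3812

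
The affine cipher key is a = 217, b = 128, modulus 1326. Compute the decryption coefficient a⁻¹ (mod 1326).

Run Euclid on (1326, 217):
1326 = 6·217 + 24
217 = 9·24 + 1
24 = 24·1 + 0
Since gcd(217, 1326) = 1, back-substitute to write 1 as a combination:
1 = 217 − 9·24
1 = −9·1326 + 55·217
So 217·55 ≡ 1 (mod 1326).

55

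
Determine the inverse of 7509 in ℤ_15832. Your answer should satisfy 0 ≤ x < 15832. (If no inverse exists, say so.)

Extended Euclidean algorithm:
15832 = 2×7509 + 814
7509 = 9×814 + 183
814 = 4×183 + 82
183 = 2×82 + 19
82 = 4×19 + 6
19 = 3×6 + 1
6 = 6×1 + 0
gcd = 1, so the inverse exists. Back-substitute:
1 = 19 − 3·6
1 = −3·82 + 13·19
1 = 13·183 − 29·82
1 = −29·814 + 129·183
1 = 129·7509 − 1190·814
1 = −1190·15832 + 2509·7509
So 7509·2509 ≡ 1 (mod 15832).

2509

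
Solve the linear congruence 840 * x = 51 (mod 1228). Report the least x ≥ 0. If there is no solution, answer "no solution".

no solution

gcd(840, 1228):
1228 = 1*840 + 388
840 = 2*388 + 64
388 = 6*64 + 4
64 = 16*4 + 0
gcd = 4, but 4 ∤ 51, so the congruence has no solution.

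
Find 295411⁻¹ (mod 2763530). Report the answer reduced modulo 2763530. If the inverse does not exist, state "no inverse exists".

2084161

Apply the Euclidean algorithm to 2763530 and 295411:
2763530 = 9*295411 + 104831
295411 = 2*104831 + 85749
104831 = 1*85749 + 19082
85749 = 4*19082 + 9421
19082 = 2*9421 + 240
9421 = 39*240 + 61
240 = 3*61 + 57
61 = 1*57 + 4
57 = 14*4 + 1
4 = 4*1 + 0
Since gcd(295411, 2763530) = 1, back-substitute to write 1 as a combination:
1 = 57 − 14·4
1 = −14·61 + 15·57
1 = 15·240 − 59·61
1 = −59·9421 + 2316·240
1 = 2316·19082 − 4691·9421
1 = −4691·85749 + 21080·19082
1 = 21080·104831 − 25771·85749
1 = −25771·295411 + 72622·104831
1 = 72622·2763530 − 679369·295411
Thus 295411·(-679369) ≡ 1 (mod 2763530); reducing, -679369 mod 2763530 = 2084161.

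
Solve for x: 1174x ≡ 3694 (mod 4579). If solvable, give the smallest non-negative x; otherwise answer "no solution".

First find gcd(1174, 4579):
4579 = 3×1174 + 1057
1174 = 1×1057 + 117
1057 = 9×117 + 4
117 = 29×4 + 1
4 = 4×1 + 0
gcd = 1, so a unique solution mod 4579 exists.
Back-substitute for the Bézout coefficients:
1 = 117 − 29·4
1 = −29·1057 + 262·117
1 = 262·1174 − 291·1057
1 = −291·4579 + 1135·1174
So 1174·(1135) ≡ 1 (mod 4579), giving 1174⁻¹ ≡ 1135.
x ≡ 1174⁻¹·3694 ≡ 1135·3694 ≡ 2905 (mod 4579).

2905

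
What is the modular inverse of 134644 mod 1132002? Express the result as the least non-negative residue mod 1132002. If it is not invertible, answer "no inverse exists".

no inverse exists

Compute gcd(134644, 1132002):
1132002 = 8·134644 + 54850
134644 = 2·54850 + 24944
54850 = 2·24944 + 4962
24944 = 5·4962 + 134
4962 = 37·134 + 4
134 = 33·4 + 2
4 = 2·2 + 0
The gcd is 2, not 1, hence no inverse exists.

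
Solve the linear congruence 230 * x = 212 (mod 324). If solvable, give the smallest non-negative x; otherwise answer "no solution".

First find gcd(230, 324):
324 = 1×230 + 94
230 = 2×94 + 42
94 = 2×42 + 10
42 = 4×10 + 2
10 = 5×2 + 0
gcd = 2 and 2 | 212, so solutions exist. Divide through by 2: 115x ≡ 106 (mod 162).
Now find 115⁻¹ mod 162:
162 = 1·115 + 47
115 = 2·47 + 21
47 = 2·21 + 5
21 = 4·5 + 1
5 = 5·1 + 0
Back-substitute:
1 = 21 − 4·5
1 = −4·47 + 9·21
1 = 9·115 − 22·47
1 = −22·162 + 31·115
So 115⁻¹ ≡ 31 (mod 162).
Then x ≡ 31·106 ≡ 46 (mod 162); the smallest non-negative solution is x = 46.

46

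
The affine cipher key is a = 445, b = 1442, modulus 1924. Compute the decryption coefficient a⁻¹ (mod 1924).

1777

Apply the Euclidean algorithm to 1924 and 445:
1924 = 4·445 + 144
445 = 3·144 + 13
144 = 11·13 + 1
13 = 13·1 + 0
The gcd is 1. Working backward:
1 = 144 − 11·13
1 = −11·445 + 34·144
1 = 34·1924 − 147·445
Hence 445⁻¹ ≡ -147 ≡ 1777 (mod 1924).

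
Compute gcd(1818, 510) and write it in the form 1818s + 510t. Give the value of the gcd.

6

Euclidean algorithm:
1818 = 3×510 + 288
510 = 1×288 + 222
288 = 1×222 + 66
222 = 3×66 + 24
66 = 2×24 + 18
24 = 1×18 + 6
18 = 3×6 + 0
gcd(1818, 510) = 6.
Working backward:
6 = 24 − 18
6 = −66 + 3·24
6 = 3·222 − 10·66
6 = −10·288 + 13·222
6 = 13·510 − 23·288
6 = −23·1818 + 82·510
So 6 = (-23)·1818 + (82)·510.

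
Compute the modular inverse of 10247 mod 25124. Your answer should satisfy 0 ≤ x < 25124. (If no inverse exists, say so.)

5931

gcd(25124, 10247) by repeated division:
25124 = 2*10247 + 4630
10247 = 2*4630 + 987
4630 = 4*987 + 682
987 = 1*682 + 305
682 = 2*305 + 72
305 = 4*72 + 17
72 = 4*17 + 4
17 = 4*4 + 1
4 = 4*1 + 0
The gcd is 1. Working backward:
1 = 17 − 4·4
1 = −4·72 + 17·17
1 = 17·305 − 72·72
1 = −72·682 + 161·305
1 = 161·987 − 233·682
1 = −233·4630 + 1093·987
1 = 1093·10247 − 2419·4630
1 = −2419·25124 + 5931·10247
So 10247·5931 ≡ 1 (mod 25124).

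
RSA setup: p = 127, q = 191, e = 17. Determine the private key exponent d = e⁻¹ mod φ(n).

φ(n) = (p−1)(q−1) = 126·190 = 23940.
Need d with 17·d ≡ 1 (mod 23940). Apply the extended Euclidean algorithm:
23940 = 1408×17 + 4
17 = 4×4 + 1
4 = 4×1 + 0
Back-substitute:
1 = 17 − 4·4
1 = −4·23940 + 5633·17
So 17·5633 ≡ 1 (mod 23940), hence d = 5633.

5633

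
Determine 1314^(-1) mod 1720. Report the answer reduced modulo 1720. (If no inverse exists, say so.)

Compute gcd(1314, 1720):
1720 = 1*1314 + 406
1314 = 3*406 + 96
406 = 4*96 + 22
96 = 4*22 + 8
22 = 2*8 + 6
8 = 1*6 + 2
6 = 3*2 + 0
Since gcd = 2 > 1, 1314 is not a unit mod 1720.

no inverse exists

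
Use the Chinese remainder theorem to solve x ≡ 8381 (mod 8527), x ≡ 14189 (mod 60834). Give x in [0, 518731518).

474945227

Write x = 8381 + 8527·k. Then 8527·k ≡ 14189 − 8381 ≡ 5808 (mod 60834).
Need 8527⁻¹ mod 60834. Extended Euclid on (60834, 8527):
60834 = 7·8527 + 1145
8527 = 7·1145 + 512
1145 = 2·512 + 121
512 = 4·121 + 28
121 = 4·28 + 9
28 = 3·9 + 1
9 = 9·1 + 0
Back-substitute:
1 = 28 − 3·9
1 = −3·121 + 13·28
1 = 13·512 − 55·121
1 = −55·1145 + 123·512
1 = 123·8527 − 916·1145
1 = −916·60834 + 6535·8527
8527⁻¹ ≡ 6535 (mod 60834), so k ≡ 6535·5808 ≡ 55698 (mod 60834).
x = 8381 + 8527·55698 = 474945227.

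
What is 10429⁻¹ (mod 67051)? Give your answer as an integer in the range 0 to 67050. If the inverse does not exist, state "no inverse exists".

Run Euclid on (67051, 10429):
67051 = 6*10429 + 4477
10429 = 2*4477 + 1475
4477 = 3*1475 + 52
1475 = 28*52 + 19
52 = 2*19 + 14
19 = 1*14 + 5
14 = 2*5 + 4
5 = 1*4 + 1
4 = 4*1 + 0
gcd = 1, so the inverse exists. Back-substitute:
1 = 5 − 4
1 = −14 + 3·5
1 = 3·19 − 4·14
1 = −4·52 + 11·19
1 = 11·1475 − 312·52
1 = −312·4477 + 947·1475
1 = 947·10429 − 2206·4477
1 = −2206·67051 + 14183·10429
So 10429·14183 ≡ 1 (mod 67051).

14183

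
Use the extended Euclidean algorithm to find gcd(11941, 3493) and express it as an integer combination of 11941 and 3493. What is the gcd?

1

Apply Euclid's algorithm to 11941 and 3493:
11941 = 3×3493 + 1462
3493 = 2×1462 + 569
1462 = 2×569 + 324
569 = 1×324 + 245
324 = 1×245 + 79
245 = 3×79 + 8
79 = 9×8 + 7
8 = 1×7 + 1
7 = 7×1 + 0
gcd(11941, 3493) = 1.
Express as a combination:
1 = 8 − 7
1 = −79 + 10·8
1 = 10·245 − 31·79
1 = −31·324 + 41·245
1 = 41·569 − 72·324
1 = −72·1462 + 185·569
1 = 185·3493 − 442·1462
1 = −442·11941 + 1511·3493
So 1 = (-442)·11941 + (1511)·3493.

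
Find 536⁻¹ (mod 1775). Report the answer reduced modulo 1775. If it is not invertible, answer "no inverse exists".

Apply the Euclidean algorithm to 1775 and 536:
1775 = 3·536 + 167
536 = 3·167 + 35
167 = 4·35 + 27
35 = 1·27 + 8
27 = 3·8 + 3
8 = 2·3 + 2
3 = 1·2 + 1
2 = 2·1 + 0
The gcd is 1. Working backward:
1 = 3 − 2
1 = −8 + 3·3
1 = 3·27 − 10·8
1 = −10·35 + 13·27
1 = 13·167 − 62·35
1 = −62·536 + 199·167
1 = 199·1775 − 659·536
Thus 536·(-659) ≡ 1 (mod 1775); reducing, -659 mod 1775 = 1116.

1116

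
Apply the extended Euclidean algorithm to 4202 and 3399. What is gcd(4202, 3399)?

11

Euclidean algorithm:
4202 = 1*3399 + 803
3399 = 4*803 + 187
803 = 4*187 + 55
187 = 3*55 + 22
55 = 2*22 + 11
22 = 2*11 + 0
gcd(4202, 3399) = 11.
Back-substituting:
11 = 55 − 2·22
11 = −2·187 + 7·55
11 = 7·803 − 30·187
11 = −30·3399 + 127·803
11 = 127·4202 − 157·3399
So 11 = (127)·4202 + (-157)·3399.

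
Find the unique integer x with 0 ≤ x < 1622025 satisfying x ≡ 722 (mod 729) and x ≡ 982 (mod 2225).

Write x = 722 + 729·k. Then 729·k ≡ 982 − 722 ≡ 260 (mod 2225).
Need 729⁻¹ mod 2225. Extended Euclid on (2225, 729):
2225 = 3*729 + 38
729 = 19*38 + 7
38 = 5*7 + 3
7 = 2*3 + 1
3 = 3*1 + 0
Back-substitute:
1 = 7 − 2·3
1 = −2·38 + 11·7
1 = 11·729 − 211·38
1 = −211·2225 + 644·729
729⁻¹ ≡ 644 (mod 2225), so k ≡ 644·260 ≡ 565 (mod 2225).
x = 722 + 729·565 = 412607.

412607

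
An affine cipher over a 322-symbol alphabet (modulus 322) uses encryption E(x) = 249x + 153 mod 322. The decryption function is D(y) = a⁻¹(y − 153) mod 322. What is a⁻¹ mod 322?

gcd(322, 249) by repeated division:
322 = 1×249 + 73
249 = 3×73 + 30
73 = 2×30 + 13
30 = 2×13 + 4
13 = 3×4 + 1
4 = 4×1 + 0
Since gcd(249, 322) = 1, back-substitute to write 1 as a combination:
1 = 13 − 3·4
1 = −3·30 + 7·13
1 = 7·73 − 17·30
1 = −17·249 + 58·73
1 = 58·322 − 75·249
Hence 249⁻¹ ≡ -75 ≡ 247 (mod 322).

247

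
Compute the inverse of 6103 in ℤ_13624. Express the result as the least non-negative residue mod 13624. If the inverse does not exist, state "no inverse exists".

gcd(13624, 6103) by repeated division:
13624 = 2*6103 + 1418
6103 = 4*1418 + 431
1418 = 3*431 + 125
431 = 3*125 + 56
125 = 2*56 + 13
56 = 4*13 + 4
13 = 3*4 + 1
4 = 4*1 + 0
gcd = 1, so the inverse exists. Back-substitute:
1 = 13 − 3·4
1 = −3·56 + 13·13
1 = 13·125 − 29·56
1 = −29·431 + 100·125
1 = 100·1418 − 329·431
1 = −329·6103 + 1416·1418
1 = 1416·13624 − 3161·6103
Thus 6103·(-3161) ≡ 1 (mod 13624); reducing, -3161 mod 13624 = 10463.

10463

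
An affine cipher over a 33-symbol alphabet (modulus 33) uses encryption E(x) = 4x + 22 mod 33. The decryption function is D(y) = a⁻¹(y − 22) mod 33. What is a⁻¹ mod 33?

25

Apply the Euclidean algorithm to 33 and 4:
33 = 8*4 + 1
4 = 4*1 + 0
gcd = 1, so the inverse exists. Back-substitute:
1 = 33 − 8·4
Hence 4⁻¹ ≡ -8 ≡ 25 (mod 33).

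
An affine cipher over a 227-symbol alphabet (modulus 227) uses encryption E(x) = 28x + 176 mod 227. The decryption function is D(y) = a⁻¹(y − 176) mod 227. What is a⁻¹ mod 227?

Run Euclid on (227, 28):
227 = 8*28 + 3
28 = 9*3 + 1
3 = 3*1 + 0
The gcd is 1. Working backward:
1 = 28 − 9·3
1 = −9·227 + 73·28
So 28·73 ≡ 1 (mod 227).

73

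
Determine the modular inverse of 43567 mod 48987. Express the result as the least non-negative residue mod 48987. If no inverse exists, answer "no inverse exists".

gcd(48987, 43567) by repeated division:
48987 = 1×43567 + 5420
43567 = 8×5420 + 207
5420 = 26×207 + 38
207 = 5×38 + 17
38 = 2×17 + 4
17 = 4×4 + 1
4 = 4×1 + 0
Since gcd(43567, 48987) = 1, back-substitute to write 1 as a combination:
1 = 17 − 4·4
1 = −4·38 + 9·17
1 = 9·207 − 49·38
1 = −49·5420 + 1283·207
1 = 1283·43567 − 10313·5420
1 = −10313·48987 + 11596·43567
So 43567·11596 ≡ 1 (mod 48987).

11596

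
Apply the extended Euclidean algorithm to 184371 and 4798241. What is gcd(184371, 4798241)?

1

Repeated division:
4798241 = 26*184371 + 4595
184371 = 40*4595 + 571
4595 = 8*571 + 27
571 = 21*27 + 4
27 = 6*4 + 3
4 = 1*3 + 1
3 = 3*1 + 0
gcd(184371, 4798241) = 1.
Express as a combination:
1 = 4 − 3
1 = −27 + 7·4
1 = 7·571 − 148·27
1 = −148·4595 + 1191·571
1 = 1191·184371 − 47788·4595
1 = −47788·4798241 + 1243679·184371
So 1 = (-47788)·4798241 + (1243679)·184371.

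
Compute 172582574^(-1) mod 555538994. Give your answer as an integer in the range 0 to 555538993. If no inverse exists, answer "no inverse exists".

no inverse exists

Compute gcd(172582574, 555538994):
555538994 = 3*172582574 + 37791272
172582574 = 4*37791272 + 21417486
37791272 = 1*21417486 + 16373786
21417486 = 1*16373786 + 5043700
16373786 = 3*5043700 + 1242686
5043700 = 4*1242686 + 72956
1242686 = 17*72956 + 2434
72956 = 29*2434 + 2370
2434 = 1*2370 + 64
2370 = 37*64 + 2
64 = 32*2 + 0
Since gcd = 2 > 1, 172582574 is not a unit mod 555538994.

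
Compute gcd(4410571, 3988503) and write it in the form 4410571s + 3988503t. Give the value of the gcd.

Apply Euclid's algorithm to 4410571 and 3988503:
4410571 = 1·3988503 + 422068
3988503 = 9·422068 + 189891
422068 = 2·189891 + 42286
189891 = 4·42286 + 20747
42286 = 2·20747 + 792
20747 = 26·792 + 155
792 = 5·155 + 17
155 = 9·17 + 2
17 = 8·2 + 1
2 = 2·1 + 0
gcd(4410571, 3988503) = 1.
Back-substituting:
1 = 17 − 8·2
1 = −8·155 + 73·17
1 = 73·792 − 373·155
1 = −373·20747 + 9771·792
1 = 9771·42286 − 19915·20747
1 = −19915·189891 + 89431·42286
1 = 89431·422068 − 198777·189891
1 = −198777·3988503 + 1878424·422068
1 = 1878424·4410571 − 2077201·3988503
So 1 = (1878424)·4410571 + (-2077201)·3988503.

1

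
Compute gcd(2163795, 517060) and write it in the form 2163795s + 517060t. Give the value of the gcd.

Euclidean algorithm:
2163795 = 4×517060 + 95555
517060 = 5×95555 + 39285
95555 = 2×39285 + 16985
39285 = 2×16985 + 5315
16985 = 3×5315 + 1040
5315 = 5×1040 + 115
1040 = 9×115 + 5
115 = 23×5 + 0
gcd(2163795, 517060) = 5.
Working backward:
5 = 1040 − 9·115
5 = −9·5315 + 46·1040
5 = 46·16985 − 147·5315
5 = −147·39285 + 340·16985
5 = 340·95555 − 827·39285
5 = −827·517060 + 4475·95555
5 = 4475·2163795 − 18727·517060
So 5 = (4475)·2163795 + (-18727)·517060.

5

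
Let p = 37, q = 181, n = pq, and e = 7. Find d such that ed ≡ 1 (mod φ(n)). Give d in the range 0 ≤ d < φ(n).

φ(n) = (p−1)(q−1) = 36·180 = 6480.
Need d with 7·d ≡ 1 (mod 6480). Apply the extended Euclidean algorithm:
6480 = 925·7 + 5
7 = 1·5 + 2
5 = 2·2 + 1
2 = 2·1 + 0
Back-substitute:
1 = 5 − 2·2
1 = −2·7 + 3·5
1 = 3·6480 − 2777·7
So 7·(-2777) ≡ 1 (mod 6480), hence d ≡ -2777 ≡ 3703 (mod 6480).

3703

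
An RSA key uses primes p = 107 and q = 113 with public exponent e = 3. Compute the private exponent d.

7915

φ(n) = (p−1)(q−1) = 106·112 = 11872.
Need d with 3·d ≡ 1 (mod 11872). Apply the extended Euclidean algorithm:
11872 = 3957×3 + 1
3 = 3×1 + 0
Back-substitute:
1 = 11872 − 3957·3
So 3·(-3957) ≡ 1 (mod 11872), hence d ≡ -3957 ≡ 7915 (mod 11872).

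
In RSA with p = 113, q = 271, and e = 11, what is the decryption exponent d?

φ(n) = (p−1)(q−1) = 112·270 = 30240.
Need d with 11·d ≡ 1 (mod 30240). Apply the extended Euclidean algorithm:
30240 = 2749*11 + 1
11 = 11*1 + 0
Back-substitute:
1 = 30240 − 2749·11
So 11·(-2749) ≡ 1 (mod 30240), hence d ≡ -2749 ≡ 27491 (mod 30240).

27491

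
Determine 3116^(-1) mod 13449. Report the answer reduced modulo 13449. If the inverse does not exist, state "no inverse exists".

12029

Apply the Euclidean algorithm to 13449 and 3116:
13449 = 4×3116 + 985
3116 = 3×985 + 161
985 = 6×161 + 19
161 = 8×19 + 9
19 = 2×9 + 1
9 = 9×1 + 0
Since gcd(3116, 13449) = 1, back-substitute to write 1 as a combination:
1 = 19 − 2·9
1 = −2·161 + 17·19
1 = 17·985 − 104·161
1 = −104·3116 + 329·985
1 = 329·13449 − 1420·3116
So 3116·(-1420) ≡ 1 (mod 13449), and -1420 ≡ 12029 (mod 13449).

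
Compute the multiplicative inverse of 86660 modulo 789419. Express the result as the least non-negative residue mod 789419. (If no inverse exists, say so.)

372765

Apply the Euclidean algorithm to 789419 and 86660:
789419 = 9·86660 + 9479
86660 = 9·9479 + 1349
9479 = 7·1349 + 36
1349 = 37·36 + 17
36 = 2·17 + 2
17 = 8·2 + 1
2 = 2·1 + 0
gcd = 1, so the inverse exists. Back-substitute:
1 = 17 − 8·2
1 = −8·36 + 17·17
1 = 17·1349 − 637·36
1 = −637·9479 + 4476·1349
1 = 4476·86660 − 40921·9479
1 = −40921·789419 + 372765·86660
So 86660·372765 ≡ 1 (mod 789419).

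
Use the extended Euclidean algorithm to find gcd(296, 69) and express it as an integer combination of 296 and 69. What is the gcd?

1

Apply Euclid's algorithm to 296 and 69:
296 = 4·69 + 20
69 = 3·20 + 9
20 = 2·9 + 2
9 = 4·2 + 1
2 = 2·1 + 0
gcd(296, 69) = 1.
Back-substituting:
1 = 9 − 4·2
1 = −4·20 + 9·9
1 = 9·69 − 31·20
1 = −31·296 + 133·69
So 1 = (-31)·296 + (133)·69.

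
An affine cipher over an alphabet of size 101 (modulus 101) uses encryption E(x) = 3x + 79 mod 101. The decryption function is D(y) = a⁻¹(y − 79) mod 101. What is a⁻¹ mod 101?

Run Euclid on (101, 3):
101 = 33*3 + 2
3 = 1*2 + 1
2 = 2*1 + 0
Since gcd(3, 101) = 1, back-substitute to write 1 as a combination:
1 = 3 − 2
1 = −101 + 34·3
So 3·34 ≡ 1 (mod 101).

34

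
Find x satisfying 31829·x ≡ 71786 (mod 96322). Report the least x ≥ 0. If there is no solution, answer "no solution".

40578

First find gcd(31829, 96322):
96322 = 3*31829 + 835
31829 = 38*835 + 99
835 = 8*99 + 43
99 = 2*43 + 13
43 = 3*13 + 4
13 = 3*4 + 1
4 = 4*1 + 0
gcd = 1, so a unique solution mod 96322 exists.
Back-substitute for the Bézout coefficients:
1 = 13 − 3·4
1 = −3·43 + 10·13
1 = 10·99 − 23·43
1 = −23·835 + 194·99
1 = 194·31829 − 7395·835
1 = −7395·96322 + 22379·31829
So 31829·(22379) ≡ 1 (mod 96322), giving 31829⁻¹ ≡ 22379.
x ≡ 31829⁻¹·71786 ≡ 22379·71786 ≡ 40578 (mod 96322).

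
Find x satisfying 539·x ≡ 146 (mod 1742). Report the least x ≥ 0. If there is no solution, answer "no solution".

540

First find gcd(539, 1742):
1742 = 3·539 + 125
539 = 4·125 + 39
125 = 3·39 + 8
39 = 4·8 + 7
8 = 1·7 + 1
7 = 7·1 + 0
gcd = 1, so a unique solution mod 1742 exists.
Back-substitute for the Bézout coefficients:
1 = 8 − 7
1 = −39 + 5·8
1 = 5·125 − 16·39
1 = −16·539 + 69·125
1 = 69·1742 − 223·539
So 539·(-223) ≡ 1 (mod 1742), giving 539⁻¹ ≡ 1519.
x ≡ 539⁻¹·146 ≡ 1519·146 ≡ 540 (mod 1742).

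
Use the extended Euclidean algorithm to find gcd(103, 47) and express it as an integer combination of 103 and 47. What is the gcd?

Repeated division:
103 = 2*47 + 9
47 = 5*9 + 2
9 = 4*2 + 1
2 = 2*1 + 0
gcd(103, 47) = 1.
Working backward:
1 = 9 − 4·2
1 = −4·47 + 21·9
1 = 21·103 − 46·47
So 1 = (21)·103 + (-46)·47.

1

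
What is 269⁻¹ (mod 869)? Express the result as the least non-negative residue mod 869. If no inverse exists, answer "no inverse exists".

Extended Euclidean algorithm:
869 = 3*269 + 62
269 = 4*62 + 21
62 = 2*21 + 20
21 = 1*20 + 1
20 = 20*1 + 0
The gcd is 1. Working backward:
1 = 21 − 20
1 = −62 + 3·21
1 = 3·269 − 13·62
1 = −13·869 + 42·269
So 269·42 ≡ 1 (mod 869).

42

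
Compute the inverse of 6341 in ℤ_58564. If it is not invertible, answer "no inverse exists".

Run Euclid on (58564, 6341):
58564 = 9×6341 + 1495
6341 = 4×1495 + 361
1495 = 4×361 + 51
361 = 7×51 + 4
51 = 12×4 + 3
4 = 1×3 + 1
3 = 3×1 + 0
gcd = 1, so the inverse exists. Back-substitute:
1 = 4 − 3
1 = −51 + 13·4
1 = 13·361 − 92·51
1 = −92·1495 + 381·361
1 = 381·6341 − 1616·1495
1 = −1616·58564 + 14925·6341
So 6341·14925 ≡ 1 (mod 58564).

14925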